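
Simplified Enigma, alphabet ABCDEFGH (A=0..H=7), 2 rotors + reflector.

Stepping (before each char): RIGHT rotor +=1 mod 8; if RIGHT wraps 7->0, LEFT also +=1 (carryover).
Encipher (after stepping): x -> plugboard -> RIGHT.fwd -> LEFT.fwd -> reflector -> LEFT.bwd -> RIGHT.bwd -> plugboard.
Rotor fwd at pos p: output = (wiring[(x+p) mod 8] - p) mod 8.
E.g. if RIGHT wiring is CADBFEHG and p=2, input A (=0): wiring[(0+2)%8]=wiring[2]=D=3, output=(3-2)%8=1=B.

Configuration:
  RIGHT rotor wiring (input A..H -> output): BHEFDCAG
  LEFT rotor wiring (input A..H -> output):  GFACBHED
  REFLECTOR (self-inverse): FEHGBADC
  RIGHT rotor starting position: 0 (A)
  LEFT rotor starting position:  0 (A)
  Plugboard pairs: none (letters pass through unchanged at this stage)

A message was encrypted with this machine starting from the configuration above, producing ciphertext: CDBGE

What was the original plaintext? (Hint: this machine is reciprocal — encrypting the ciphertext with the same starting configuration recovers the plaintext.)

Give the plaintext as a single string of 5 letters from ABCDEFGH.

Answer: AGCAC

Derivation:
Char 1 ('C'): step: R->1, L=0; C->plug->C->R->E->L->B->refl->E->L'->G->R'->A->plug->A
Char 2 ('D'): step: R->2, L=0; D->plug->D->R->A->L->G->refl->D->L'->H->R'->G->plug->G
Char 3 ('B'): step: R->3, L=0; B->plug->B->R->A->L->G->refl->D->L'->H->R'->C->plug->C
Char 4 ('G'): step: R->4, L=0; G->plug->G->R->A->L->G->refl->D->L'->H->R'->A->plug->A
Char 5 ('E'): step: R->5, L=0; E->plug->E->R->C->L->A->refl->F->L'->B->R'->C->plug->C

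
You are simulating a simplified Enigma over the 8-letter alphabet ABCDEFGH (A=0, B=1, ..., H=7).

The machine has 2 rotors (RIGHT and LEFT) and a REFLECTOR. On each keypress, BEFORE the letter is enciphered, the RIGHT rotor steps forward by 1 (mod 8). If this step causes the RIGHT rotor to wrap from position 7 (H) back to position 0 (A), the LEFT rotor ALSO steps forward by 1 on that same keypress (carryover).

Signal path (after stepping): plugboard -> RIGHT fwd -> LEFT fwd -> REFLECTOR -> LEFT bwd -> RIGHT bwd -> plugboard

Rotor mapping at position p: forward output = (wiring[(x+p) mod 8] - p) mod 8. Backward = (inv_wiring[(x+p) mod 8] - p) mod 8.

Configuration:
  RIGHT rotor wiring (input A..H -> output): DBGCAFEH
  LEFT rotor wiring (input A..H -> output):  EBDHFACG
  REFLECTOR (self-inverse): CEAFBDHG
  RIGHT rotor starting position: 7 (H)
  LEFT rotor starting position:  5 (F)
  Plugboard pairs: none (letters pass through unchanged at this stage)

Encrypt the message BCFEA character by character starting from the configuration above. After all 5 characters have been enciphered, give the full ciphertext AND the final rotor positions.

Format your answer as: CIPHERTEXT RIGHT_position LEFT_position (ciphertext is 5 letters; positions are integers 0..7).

Answer: HDBHD 4 6

Derivation:
Char 1 ('B'): step: R->0, L->6 (L advanced); B->plug->B->R->B->L->A->refl->C->L'->H->R'->H->plug->H
Char 2 ('C'): step: R->1, L=6; C->plug->C->R->B->L->A->refl->C->L'->H->R'->D->plug->D
Char 3 ('F'): step: R->2, L=6; F->plug->F->R->F->L->B->refl->E->L'->A->R'->B->plug->B
Char 4 ('E'): step: R->3, L=6; E->plug->E->R->E->L->F->refl->D->L'->D->R'->H->plug->H
Char 5 ('A'): step: R->4, L=6; A->plug->A->R->E->L->F->refl->D->L'->D->R'->D->plug->D
Final: ciphertext=HDBHD, RIGHT=4, LEFT=6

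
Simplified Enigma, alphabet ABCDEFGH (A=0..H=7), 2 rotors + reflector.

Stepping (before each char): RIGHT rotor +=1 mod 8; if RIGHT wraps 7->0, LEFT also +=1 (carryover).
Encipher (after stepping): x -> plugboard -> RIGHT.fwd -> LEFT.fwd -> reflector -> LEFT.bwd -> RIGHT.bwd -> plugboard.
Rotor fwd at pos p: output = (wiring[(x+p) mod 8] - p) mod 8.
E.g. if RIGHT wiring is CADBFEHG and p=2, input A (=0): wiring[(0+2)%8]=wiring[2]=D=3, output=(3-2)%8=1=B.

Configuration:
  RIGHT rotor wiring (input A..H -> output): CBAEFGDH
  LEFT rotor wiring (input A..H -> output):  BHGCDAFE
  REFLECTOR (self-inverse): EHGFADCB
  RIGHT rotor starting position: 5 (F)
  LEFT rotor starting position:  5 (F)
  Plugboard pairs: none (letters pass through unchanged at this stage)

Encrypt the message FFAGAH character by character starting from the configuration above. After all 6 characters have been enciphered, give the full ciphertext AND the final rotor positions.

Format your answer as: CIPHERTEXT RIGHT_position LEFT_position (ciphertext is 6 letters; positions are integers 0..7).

Char 1 ('F'): step: R->6, L=5; F->plug->F->R->G->L->F->refl->D->L'->A->R'->H->plug->H
Char 2 ('F'): step: R->7, L=5; F->plug->F->R->G->L->F->refl->D->L'->A->R'->A->plug->A
Char 3 ('A'): step: R->0, L->6 (L advanced); A->plug->A->R->C->L->D->refl->F->L'->G->R'->F->plug->F
Char 4 ('G'): step: R->1, L=6; G->plug->G->R->G->L->F->refl->D->L'->C->R'->F->plug->F
Char 5 ('A'): step: R->2, L=6; A->plug->A->R->G->L->F->refl->D->L'->C->R'->B->plug->B
Char 6 ('H'): step: R->3, L=6; H->plug->H->R->F->L->E->refl->A->L'->E->R'->E->plug->E
Final: ciphertext=HAFFBE, RIGHT=3, LEFT=6

Answer: HAFFBE 3 6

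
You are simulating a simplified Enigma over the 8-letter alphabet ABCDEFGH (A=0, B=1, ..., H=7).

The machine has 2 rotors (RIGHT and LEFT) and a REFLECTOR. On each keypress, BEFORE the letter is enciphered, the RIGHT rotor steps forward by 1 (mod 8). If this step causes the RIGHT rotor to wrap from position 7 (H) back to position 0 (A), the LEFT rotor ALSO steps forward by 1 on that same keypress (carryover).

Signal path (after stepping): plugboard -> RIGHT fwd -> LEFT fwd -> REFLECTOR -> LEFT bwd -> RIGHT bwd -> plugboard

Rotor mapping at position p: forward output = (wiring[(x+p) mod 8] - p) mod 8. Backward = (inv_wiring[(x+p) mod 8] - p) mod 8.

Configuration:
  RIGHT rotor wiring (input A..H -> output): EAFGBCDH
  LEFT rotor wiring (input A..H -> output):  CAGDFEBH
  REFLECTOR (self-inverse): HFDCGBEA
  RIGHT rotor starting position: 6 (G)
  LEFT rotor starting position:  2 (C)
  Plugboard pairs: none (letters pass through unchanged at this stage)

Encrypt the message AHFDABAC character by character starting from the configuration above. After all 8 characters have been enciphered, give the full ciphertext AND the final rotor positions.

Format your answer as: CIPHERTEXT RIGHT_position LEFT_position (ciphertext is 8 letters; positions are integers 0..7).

Char 1 ('A'): step: R->7, L=2; A->plug->A->R->A->L->E->refl->G->L'->H->R'->E->plug->E
Char 2 ('H'): step: R->0, L->3 (L advanced); H->plug->H->R->H->L->D->refl->C->L'->B->R'->E->plug->E
Char 3 ('F'): step: R->1, L=3; F->plug->F->R->C->L->B->refl->F->L'->G->R'->G->plug->G
Char 4 ('D'): step: R->2, L=3; D->plug->D->R->A->L->A->refl->H->L'->F->R'->F->plug->F
Char 5 ('A'): step: R->3, L=3; A->plug->A->R->D->L->G->refl->E->L'->E->R'->E->plug->E
Char 6 ('B'): step: R->4, L=3; B->plug->B->R->G->L->F->refl->B->L'->C->R'->H->plug->H
Char 7 ('A'): step: R->5, L=3; A->plug->A->R->F->L->H->refl->A->L'->A->R'->F->plug->F
Char 8 ('C'): step: R->6, L=3; C->plug->C->R->G->L->F->refl->B->L'->C->R'->D->plug->D
Final: ciphertext=EEGFEHFD, RIGHT=6, LEFT=3

Answer: EEGFEHFD 6 3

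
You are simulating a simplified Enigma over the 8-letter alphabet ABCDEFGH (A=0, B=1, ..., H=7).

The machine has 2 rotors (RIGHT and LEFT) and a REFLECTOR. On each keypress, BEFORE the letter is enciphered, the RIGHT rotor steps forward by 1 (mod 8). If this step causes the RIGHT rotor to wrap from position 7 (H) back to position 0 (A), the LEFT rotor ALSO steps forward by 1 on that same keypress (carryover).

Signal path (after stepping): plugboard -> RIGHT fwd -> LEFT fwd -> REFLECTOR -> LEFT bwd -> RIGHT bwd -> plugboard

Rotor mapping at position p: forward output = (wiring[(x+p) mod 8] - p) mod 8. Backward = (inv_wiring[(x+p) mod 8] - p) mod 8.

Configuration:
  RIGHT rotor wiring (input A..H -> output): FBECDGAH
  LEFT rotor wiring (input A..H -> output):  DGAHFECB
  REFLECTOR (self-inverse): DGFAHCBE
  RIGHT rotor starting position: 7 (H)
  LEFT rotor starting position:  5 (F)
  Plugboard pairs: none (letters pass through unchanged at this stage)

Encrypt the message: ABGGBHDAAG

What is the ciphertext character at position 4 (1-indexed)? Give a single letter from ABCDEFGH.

Char 1 ('A'): step: R->0, L->6 (L advanced); A->plug->A->R->F->L->B->refl->G->L'->H->R'->H->plug->H
Char 2 ('B'): step: R->1, L=6; B->plug->B->R->D->L->A->refl->D->L'->B->R'->C->plug->C
Char 3 ('G'): step: R->2, L=6; G->plug->G->R->D->L->A->refl->D->L'->B->R'->C->plug->C
Char 4 ('G'): step: R->3, L=6; G->plug->G->R->G->L->H->refl->E->L'->A->R'->B->plug->B

B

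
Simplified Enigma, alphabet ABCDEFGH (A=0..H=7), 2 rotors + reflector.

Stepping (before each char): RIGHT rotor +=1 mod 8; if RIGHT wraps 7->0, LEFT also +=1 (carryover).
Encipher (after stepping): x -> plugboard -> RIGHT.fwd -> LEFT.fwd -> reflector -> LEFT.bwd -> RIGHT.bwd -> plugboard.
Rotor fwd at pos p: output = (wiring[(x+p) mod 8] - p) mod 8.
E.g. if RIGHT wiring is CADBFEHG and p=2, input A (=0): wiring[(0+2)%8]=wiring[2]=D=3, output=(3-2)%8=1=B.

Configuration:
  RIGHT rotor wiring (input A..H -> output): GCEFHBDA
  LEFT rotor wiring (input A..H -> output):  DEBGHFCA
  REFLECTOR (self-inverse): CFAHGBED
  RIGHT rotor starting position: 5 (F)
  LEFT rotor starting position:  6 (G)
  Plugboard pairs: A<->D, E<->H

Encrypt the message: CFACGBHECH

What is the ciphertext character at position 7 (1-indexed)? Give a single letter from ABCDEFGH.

Char 1 ('C'): step: R->6, L=6; C->plug->C->R->A->L->E->refl->G->L'->D->R'->H->plug->E
Char 2 ('F'): step: R->7, L=6; F->plug->F->R->A->L->E->refl->G->L'->D->R'->C->plug->C
Char 3 ('A'): step: R->0, L->7 (L advanced); A->plug->D->R->F->L->A->refl->C->L'->D->R'->G->plug->G
Char 4 ('C'): step: R->1, L=7; C->plug->C->R->E->L->H->refl->D->L'->H->R'->G->plug->G
Char 5 ('G'): step: R->2, L=7; G->plug->G->R->E->L->H->refl->D->L'->H->R'->D->plug->A
Char 6 ('B'): step: R->3, L=7; B->plug->B->R->E->L->H->refl->D->L'->H->R'->G->plug->G
Char 7 ('H'): step: R->4, L=7; H->plug->E->R->C->L->F->refl->B->L'->A->R'->G->plug->G

G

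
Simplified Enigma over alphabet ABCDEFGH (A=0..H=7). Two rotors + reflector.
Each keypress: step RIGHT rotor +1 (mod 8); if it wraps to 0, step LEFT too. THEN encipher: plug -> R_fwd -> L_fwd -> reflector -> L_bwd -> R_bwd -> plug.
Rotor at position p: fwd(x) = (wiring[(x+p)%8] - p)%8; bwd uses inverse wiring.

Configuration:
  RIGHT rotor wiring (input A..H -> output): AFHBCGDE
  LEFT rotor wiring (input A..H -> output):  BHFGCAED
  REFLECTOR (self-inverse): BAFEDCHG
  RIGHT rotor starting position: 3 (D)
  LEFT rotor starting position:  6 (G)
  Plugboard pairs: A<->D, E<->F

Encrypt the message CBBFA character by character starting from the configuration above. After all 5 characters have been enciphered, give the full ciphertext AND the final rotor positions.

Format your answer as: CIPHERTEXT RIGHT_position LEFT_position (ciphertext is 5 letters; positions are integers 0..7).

Char 1 ('C'): step: R->4, L=6; C->plug->C->R->H->L->C->refl->F->L'->B->R'->F->plug->E
Char 2 ('B'): step: R->5, L=6; B->plug->B->R->G->L->E->refl->D->L'->C->R'->F->plug->E
Char 3 ('B'): step: R->6, L=6; B->plug->B->R->G->L->E->refl->D->L'->C->R'->C->plug->C
Char 4 ('F'): step: R->7, L=6; F->plug->E->R->C->L->D->refl->E->L'->G->R'->C->plug->C
Char 5 ('A'): step: R->0, L->7 (L advanced); A->plug->D->R->B->L->C->refl->F->L'->H->R'->C->plug->C
Final: ciphertext=EECCC, RIGHT=0, LEFT=7

Answer: EECCC 0 7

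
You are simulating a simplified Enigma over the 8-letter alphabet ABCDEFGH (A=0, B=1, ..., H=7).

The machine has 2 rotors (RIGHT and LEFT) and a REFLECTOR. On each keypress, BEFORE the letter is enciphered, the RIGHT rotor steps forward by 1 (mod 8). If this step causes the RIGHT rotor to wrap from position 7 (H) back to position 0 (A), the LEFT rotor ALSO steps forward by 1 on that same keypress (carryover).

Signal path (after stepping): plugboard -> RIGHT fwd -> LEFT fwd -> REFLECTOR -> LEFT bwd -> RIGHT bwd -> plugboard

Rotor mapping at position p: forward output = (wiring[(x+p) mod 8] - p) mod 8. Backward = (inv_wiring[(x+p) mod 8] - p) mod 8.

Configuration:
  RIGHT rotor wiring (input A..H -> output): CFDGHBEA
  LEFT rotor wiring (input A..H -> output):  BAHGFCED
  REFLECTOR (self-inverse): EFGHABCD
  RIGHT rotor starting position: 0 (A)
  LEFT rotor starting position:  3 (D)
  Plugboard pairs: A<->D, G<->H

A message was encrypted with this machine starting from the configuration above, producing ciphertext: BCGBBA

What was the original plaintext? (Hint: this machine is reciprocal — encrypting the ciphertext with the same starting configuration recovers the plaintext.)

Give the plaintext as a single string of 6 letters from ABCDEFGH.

Answer: EDHFDC

Derivation:
Char 1 ('B'): step: R->1, L=3; B->plug->B->R->C->L->H->refl->D->L'->A->R'->E->plug->E
Char 2 ('C'): step: R->2, L=3; C->plug->C->R->F->L->G->refl->C->L'->B->R'->A->plug->D
Char 3 ('G'): step: R->3, L=3; G->plug->H->R->A->L->D->refl->H->L'->C->R'->G->plug->H
Char 4 ('B'): step: R->4, L=3; B->plug->B->R->F->L->G->refl->C->L'->B->R'->F->plug->F
Char 5 ('B'): step: R->5, L=3; B->plug->B->R->H->L->E->refl->A->L'->E->R'->A->plug->D
Char 6 ('A'): step: R->6, L=3; A->plug->D->R->H->L->E->refl->A->L'->E->R'->C->plug->C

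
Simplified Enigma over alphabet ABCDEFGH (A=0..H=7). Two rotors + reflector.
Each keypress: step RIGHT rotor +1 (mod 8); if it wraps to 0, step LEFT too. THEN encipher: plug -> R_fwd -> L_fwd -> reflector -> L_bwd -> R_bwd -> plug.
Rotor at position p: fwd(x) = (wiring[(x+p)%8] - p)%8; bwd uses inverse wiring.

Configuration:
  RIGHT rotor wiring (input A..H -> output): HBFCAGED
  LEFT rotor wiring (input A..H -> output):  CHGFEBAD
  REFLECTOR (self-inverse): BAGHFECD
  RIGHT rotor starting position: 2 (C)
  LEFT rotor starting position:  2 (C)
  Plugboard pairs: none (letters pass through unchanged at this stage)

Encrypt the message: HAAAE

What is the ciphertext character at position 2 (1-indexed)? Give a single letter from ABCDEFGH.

Char 1 ('H'): step: R->3, L=2; H->plug->H->R->C->L->C->refl->G->L'->E->R'->F->plug->F
Char 2 ('A'): step: R->4, L=2; A->plug->A->R->E->L->G->refl->C->L'->C->R'->B->plug->B

B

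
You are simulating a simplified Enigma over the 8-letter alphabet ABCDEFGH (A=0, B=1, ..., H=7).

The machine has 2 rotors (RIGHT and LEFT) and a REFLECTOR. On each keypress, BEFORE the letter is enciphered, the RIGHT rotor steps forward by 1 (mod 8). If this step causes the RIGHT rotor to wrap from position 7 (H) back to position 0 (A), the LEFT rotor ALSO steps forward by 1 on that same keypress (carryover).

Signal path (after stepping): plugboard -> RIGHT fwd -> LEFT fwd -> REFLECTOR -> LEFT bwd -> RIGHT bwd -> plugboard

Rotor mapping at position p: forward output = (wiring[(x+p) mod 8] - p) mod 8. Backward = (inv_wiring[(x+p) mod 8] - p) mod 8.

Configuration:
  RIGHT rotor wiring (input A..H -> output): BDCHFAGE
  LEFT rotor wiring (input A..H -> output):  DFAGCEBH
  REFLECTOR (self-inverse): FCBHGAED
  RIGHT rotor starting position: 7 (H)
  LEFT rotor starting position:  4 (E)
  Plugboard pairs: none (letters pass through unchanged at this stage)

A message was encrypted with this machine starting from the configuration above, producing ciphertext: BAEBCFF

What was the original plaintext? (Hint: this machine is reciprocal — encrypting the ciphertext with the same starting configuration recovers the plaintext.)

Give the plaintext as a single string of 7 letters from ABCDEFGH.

Char 1 ('B'): step: R->0, L->5 (L advanced); B->plug->B->R->D->L->G->refl->E->L'->B->R'->A->plug->A
Char 2 ('A'): step: R->1, L=5; A->plug->A->R->C->L->C->refl->B->L'->G->R'->C->plug->C
Char 3 ('E'): step: R->2, L=5; E->plug->E->R->E->L->A->refl->F->L'->H->R'->G->plug->G
Char 4 ('B'): step: R->3, L=5; B->plug->B->R->C->L->C->refl->B->L'->G->R'->F->plug->F
Char 5 ('C'): step: R->4, L=5; C->plug->C->R->C->L->C->refl->B->L'->G->R'->G->plug->G
Char 6 ('F'): step: R->5, L=5; F->plug->F->R->F->L->D->refl->H->L'->A->R'->H->plug->H
Char 7 ('F'): step: R->6, L=5; F->plug->F->R->B->L->E->refl->G->L'->D->R'->C->plug->C

Answer: ACGFGHC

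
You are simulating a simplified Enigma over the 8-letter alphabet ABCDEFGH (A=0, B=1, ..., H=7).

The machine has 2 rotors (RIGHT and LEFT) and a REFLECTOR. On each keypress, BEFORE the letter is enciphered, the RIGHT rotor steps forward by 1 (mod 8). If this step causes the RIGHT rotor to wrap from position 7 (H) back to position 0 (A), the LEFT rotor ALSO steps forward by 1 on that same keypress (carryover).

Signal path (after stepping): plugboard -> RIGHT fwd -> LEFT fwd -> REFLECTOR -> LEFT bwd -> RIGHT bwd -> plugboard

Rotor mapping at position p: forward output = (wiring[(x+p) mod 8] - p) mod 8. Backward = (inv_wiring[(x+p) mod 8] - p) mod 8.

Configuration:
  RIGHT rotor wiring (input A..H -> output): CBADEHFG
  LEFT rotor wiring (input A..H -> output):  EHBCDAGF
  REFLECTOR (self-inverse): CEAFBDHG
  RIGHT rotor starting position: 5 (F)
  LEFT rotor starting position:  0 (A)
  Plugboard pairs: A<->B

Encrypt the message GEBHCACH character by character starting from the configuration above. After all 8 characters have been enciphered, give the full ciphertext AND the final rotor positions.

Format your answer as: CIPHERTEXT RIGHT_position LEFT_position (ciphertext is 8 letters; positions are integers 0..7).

Answer: HBHDBEAD 5 1

Derivation:
Char 1 ('G'): step: R->6, L=0; G->plug->G->R->G->L->G->refl->H->L'->B->R'->H->plug->H
Char 2 ('E'): step: R->7, L=0; E->plug->E->R->E->L->D->refl->F->L'->H->R'->A->plug->B
Char 3 ('B'): step: R->0, L->1 (L advanced); B->plug->A->R->C->L->B->refl->E->L'->G->R'->H->plug->H
Char 4 ('H'): step: R->1, L=1; H->plug->H->R->B->L->A->refl->C->L'->D->R'->D->plug->D
Char 5 ('C'): step: R->2, L=1; C->plug->C->R->C->L->B->refl->E->L'->G->R'->A->plug->B
Char 6 ('A'): step: R->3, L=1; A->plug->B->R->B->L->A->refl->C->L'->D->R'->E->plug->E
Char 7 ('C'): step: R->4, L=1; C->plug->C->R->B->L->A->refl->C->L'->D->R'->B->plug->A
Char 8 ('H'): step: R->5, L=1; H->plug->H->R->H->L->D->refl->F->L'->F->R'->D->plug->D
Final: ciphertext=HBHDBEAD, RIGHT=5, LEFT=1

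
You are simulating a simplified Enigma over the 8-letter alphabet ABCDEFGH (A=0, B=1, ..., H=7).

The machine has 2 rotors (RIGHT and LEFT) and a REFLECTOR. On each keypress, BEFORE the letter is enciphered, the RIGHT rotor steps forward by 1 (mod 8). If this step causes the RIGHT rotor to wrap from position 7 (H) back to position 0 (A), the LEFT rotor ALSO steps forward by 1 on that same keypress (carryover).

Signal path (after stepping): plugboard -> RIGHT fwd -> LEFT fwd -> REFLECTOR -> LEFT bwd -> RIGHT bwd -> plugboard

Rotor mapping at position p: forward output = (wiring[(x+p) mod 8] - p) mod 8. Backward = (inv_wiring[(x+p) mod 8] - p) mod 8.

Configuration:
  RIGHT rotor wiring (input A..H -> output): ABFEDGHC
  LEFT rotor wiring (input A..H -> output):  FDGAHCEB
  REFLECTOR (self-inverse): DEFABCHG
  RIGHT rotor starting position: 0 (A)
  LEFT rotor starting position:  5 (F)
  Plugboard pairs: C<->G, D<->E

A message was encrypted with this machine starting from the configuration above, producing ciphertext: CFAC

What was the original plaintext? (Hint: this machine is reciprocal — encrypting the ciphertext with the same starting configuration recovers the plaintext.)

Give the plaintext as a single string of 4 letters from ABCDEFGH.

Answer: BHED

Derivation:
Char 1 ('C'): step: R->1, L=5; C->plug->G->R->B->L->H->refl->G->L'->E->R'->B->plug->B
Char 2 ('F'): step: R->2, L=5; F->plug->F->R->A->L->F->refl->C->L'->H->R'->H->plug->H
Char 3 ('A'): step: R->3, L=5; A->plug->A->R->B->L->H->refl->G->L'->E->R'->D->plug->E
Char 4 ('C'): step: R->4, L=5; C->plug->G->R->B->L->H->refl->G->L'->E->R'->E->plug->D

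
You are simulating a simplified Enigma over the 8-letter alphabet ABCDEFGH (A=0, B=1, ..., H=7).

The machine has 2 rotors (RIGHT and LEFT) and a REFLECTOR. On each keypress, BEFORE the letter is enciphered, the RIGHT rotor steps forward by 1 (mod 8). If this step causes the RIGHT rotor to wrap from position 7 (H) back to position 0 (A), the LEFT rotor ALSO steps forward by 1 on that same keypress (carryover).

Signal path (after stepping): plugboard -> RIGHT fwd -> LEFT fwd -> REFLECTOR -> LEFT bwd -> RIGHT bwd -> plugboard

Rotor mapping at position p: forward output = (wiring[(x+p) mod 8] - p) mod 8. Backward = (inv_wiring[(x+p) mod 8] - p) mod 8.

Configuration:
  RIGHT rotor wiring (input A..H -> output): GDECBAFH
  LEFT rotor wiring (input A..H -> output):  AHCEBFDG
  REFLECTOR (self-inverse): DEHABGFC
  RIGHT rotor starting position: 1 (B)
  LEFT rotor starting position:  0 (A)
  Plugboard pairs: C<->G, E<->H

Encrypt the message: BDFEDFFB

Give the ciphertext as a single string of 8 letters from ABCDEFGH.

Char 1 ('B'): step: R->2, L=0; B->plug->B->R->A->L->A->refl->D->L'->G->R'->D->plug->D
Char 2 ('D'): step: R->3, L=0; D->plug->D->R->C->L->C->refl->H->L'->B->R'->H->plug->E
Char 3 ('F'): step: R->4, L=0; F->plug->F->R->H->L->G->refl->F->L'->F->R'->A->plug->A
Char 4 ('E'): step: R->5, L=0; E->plug->H->R->E->L->B->refl->E->L'->D->R'->A->plug->A
Char 5 ('D'): step: R->6, L=0; D->plug->D->R->F->L->F->refl->G->L'->H->R'->A->plug->A
Char 6 ('F'): step: R->7, L=0; F->plug->F->R->C->L->C->refl->H->L'->B->R'->G->plug->C
Char 7 ('F'): step: R->0, L->1 (L advanced); F->plug->F->R->A->L->G->refl->F->L'->G->R'->A->plug->A
Char 8 ('B'): step: R->1, L=1; B->plug->B->R->D->L->A->refl->D->L'->C->R'->A->plug->A

Answer: DEAAACAA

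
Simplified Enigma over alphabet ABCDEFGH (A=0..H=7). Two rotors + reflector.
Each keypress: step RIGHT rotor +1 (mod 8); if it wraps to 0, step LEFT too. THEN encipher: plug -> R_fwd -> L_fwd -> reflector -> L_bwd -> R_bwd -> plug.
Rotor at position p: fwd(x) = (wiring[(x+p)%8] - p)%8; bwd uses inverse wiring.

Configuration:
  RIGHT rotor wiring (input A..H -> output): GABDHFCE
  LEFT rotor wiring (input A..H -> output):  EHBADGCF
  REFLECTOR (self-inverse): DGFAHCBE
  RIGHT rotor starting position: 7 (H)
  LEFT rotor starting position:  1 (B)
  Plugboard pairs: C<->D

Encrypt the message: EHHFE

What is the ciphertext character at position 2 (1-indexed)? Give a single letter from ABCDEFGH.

Char 1 ('E'): step: R->0, L->2 (L advanced); E->plug->E->R->H->L->F->refl->C->L'->G->R'->A->plug->A
Char 2 ('H'): step: R->1, L=2; H->plug->H->R->F->L->D->refl->A->L'->E->R'->E->plug->E

E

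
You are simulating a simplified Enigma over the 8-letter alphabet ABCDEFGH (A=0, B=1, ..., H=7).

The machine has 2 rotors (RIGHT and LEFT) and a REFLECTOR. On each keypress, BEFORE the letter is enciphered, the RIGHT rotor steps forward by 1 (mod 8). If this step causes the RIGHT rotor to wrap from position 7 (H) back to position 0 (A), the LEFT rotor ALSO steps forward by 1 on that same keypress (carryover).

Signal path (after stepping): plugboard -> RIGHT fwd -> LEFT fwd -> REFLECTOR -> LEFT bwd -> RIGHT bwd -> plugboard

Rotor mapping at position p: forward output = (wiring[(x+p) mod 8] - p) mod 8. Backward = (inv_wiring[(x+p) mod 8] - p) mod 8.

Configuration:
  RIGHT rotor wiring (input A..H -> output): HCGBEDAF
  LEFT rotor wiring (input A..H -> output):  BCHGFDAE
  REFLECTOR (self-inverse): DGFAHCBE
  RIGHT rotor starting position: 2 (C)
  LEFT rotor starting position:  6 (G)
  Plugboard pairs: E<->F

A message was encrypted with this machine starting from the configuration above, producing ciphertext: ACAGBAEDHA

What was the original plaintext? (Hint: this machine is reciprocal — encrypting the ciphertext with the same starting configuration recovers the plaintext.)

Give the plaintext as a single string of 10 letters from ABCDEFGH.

Char 1 ('A'): step: R->3, L=6; A->plug->A->R->G->L->H->refl->E->L'->D->R'->H->plug->H
Char 2 ('C'): step: R->4, L=6; C->plug->C->R->E->L->B->refl->G->L'->B->R'->D->plug->D
Char 3 ('A'): step: R->5, L=6; A->plug->A->R->G->L->H->refl->E->L'->D->R'->B->plug->B
Char 4 ('G'): step: R->6, L=6; G->plug->G->R->G->L->H->refl->E->L'->D->R'->F->plug->E
Char 5 ('B'): step: R->7, L=6; B->plug->B->R->A->L->C->refl->F->L'->H->R'->D->plug->D
Char 6 ('A'): step: R->0, L->7 (L advanced); A->plug->A->R->H->L->B->refl->G->L'->F->R'->H->plug->H
Char 7 ('E'): step: R->1, L=7; E->plug->F->R->H->L->B->refl->G->L'->F->R'->B->plug->B
Char 8 ('D'): step: R->2, L=7; D->plug->D->R->B->L->C->refl->F->L'->A->R'->H->plug->H
Char 9 ('H'): step: R->3, L=7; H->plug->H->R->D->L->A->refl->D->L'->C->R'->E->plug->F
Char 10 ('A'): step: R->4, L=7; A->plug->A->R->A->L->F->refl->C->L'->B->R'->D->plug->D

Answer: HDBEDHBHFD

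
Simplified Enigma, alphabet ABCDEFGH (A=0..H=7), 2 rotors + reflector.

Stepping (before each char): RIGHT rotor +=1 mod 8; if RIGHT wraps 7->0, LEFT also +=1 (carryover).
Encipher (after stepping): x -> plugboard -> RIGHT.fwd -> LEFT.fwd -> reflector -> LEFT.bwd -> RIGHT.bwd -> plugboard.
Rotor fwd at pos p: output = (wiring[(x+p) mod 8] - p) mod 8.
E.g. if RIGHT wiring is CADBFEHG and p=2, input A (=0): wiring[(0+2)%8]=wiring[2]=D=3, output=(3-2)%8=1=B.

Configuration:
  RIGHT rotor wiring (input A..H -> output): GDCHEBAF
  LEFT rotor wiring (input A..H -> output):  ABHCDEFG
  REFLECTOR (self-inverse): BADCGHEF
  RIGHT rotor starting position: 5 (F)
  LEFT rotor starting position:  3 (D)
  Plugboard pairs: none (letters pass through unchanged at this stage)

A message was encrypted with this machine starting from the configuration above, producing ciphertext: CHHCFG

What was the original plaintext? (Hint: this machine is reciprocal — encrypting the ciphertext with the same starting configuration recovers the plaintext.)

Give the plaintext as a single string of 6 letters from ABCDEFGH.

Answer: DGGDED

Derivation:
Char 1 ('C'): step: R->6, L=3; C->plug->C->R->A->L->H->refl->F->L'->F->R'->D->plug->D
Char 2 ('H'): step: R->7, L=3; H->plug->H->R->B->L->A->refl->B->L'->C->R'->G->plug->G
Char 3 ('H'): step: R->0, L->4 (L advanced); H->plug->H->R->F->L->F->refl->H->L'->A->R'->G->plug->G
Char 4 ('C'): step: R->1, L=4; C->plug->C->R->G->L->D->refl->C->L'->D->R'->D->plug->D
Char 5 ('F'): step: R->2, L=4; F->plug->F->R->D->L->C->refl->D->L'->G->R'->E->plug->E
Char 6 ('G'): step: R->3, L=4; G->plug->G->R->A->L->H->refl->F->L'->F->R'->D->plug->D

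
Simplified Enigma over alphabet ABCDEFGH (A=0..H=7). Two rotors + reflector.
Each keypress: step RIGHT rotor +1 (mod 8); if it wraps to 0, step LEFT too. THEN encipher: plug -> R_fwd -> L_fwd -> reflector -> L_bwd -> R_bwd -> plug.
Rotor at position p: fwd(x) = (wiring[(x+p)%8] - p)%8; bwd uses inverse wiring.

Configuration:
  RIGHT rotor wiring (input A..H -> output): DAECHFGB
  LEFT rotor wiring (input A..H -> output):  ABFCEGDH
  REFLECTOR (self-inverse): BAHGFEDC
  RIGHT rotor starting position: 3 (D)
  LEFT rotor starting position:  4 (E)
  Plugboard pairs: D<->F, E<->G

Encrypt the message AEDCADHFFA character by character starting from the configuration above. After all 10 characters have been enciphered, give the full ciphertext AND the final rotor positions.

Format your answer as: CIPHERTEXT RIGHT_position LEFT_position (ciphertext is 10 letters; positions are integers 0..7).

Answer: GCCAHEGHEE 5 5

Derivation:
Char 1 ('A'): step: R->4, L=4; A->plug->A->R->D->L->D->refl->G->L'->H->R'->E->plug->G
Char 2 ('E'): step: R->5, L=4; E->plug->G->R->F->L->F->refl->E->L'->E->R'->C->plug->C
Char 3 ('D'): step: R->6, L=4; D->plug->F->R->E->L->E->refl->F->L'->F->R'->C->plug->C
Char 4 ('C'): step: R->7, L=4; C->plug->C->R->B->L->C->refl->H->L'->C->R'->A->plug->A
Char 5 ('A'): step: R->0, L->5 (L advanced); A->plug->A->R->D->L->D->refl->G->L'->B->R'->H->plug->H
Char 6 ('D'): step: R->1, L=5; D->plug->F->R->F->L->A->refl->B->L'->A->R'->G->plug->E
Char 7 ('H'): step: R->2, L=5; H->plug->H->R->G->L->F->refl->E->L'->E->R'->E->plug->G
Char 8 ('F'): step: R->3, L=5; F->plug->D->R->D->L->D->refl->G->L'->B->R'->H->plug->H
Char 9 ('F'): step: R->4, L=5; F->plug->D->R->F->L->A->refl->B->L'->A->R'->G->plug->E
Char 10 ('A'): step: R->5, L=5; A->plug->A->R->A->L->B->refl->A->L'->F->R'->G->plug->E
Final: ciphertext=GCCAHEGHEE, RIGHT=5, LEFT=5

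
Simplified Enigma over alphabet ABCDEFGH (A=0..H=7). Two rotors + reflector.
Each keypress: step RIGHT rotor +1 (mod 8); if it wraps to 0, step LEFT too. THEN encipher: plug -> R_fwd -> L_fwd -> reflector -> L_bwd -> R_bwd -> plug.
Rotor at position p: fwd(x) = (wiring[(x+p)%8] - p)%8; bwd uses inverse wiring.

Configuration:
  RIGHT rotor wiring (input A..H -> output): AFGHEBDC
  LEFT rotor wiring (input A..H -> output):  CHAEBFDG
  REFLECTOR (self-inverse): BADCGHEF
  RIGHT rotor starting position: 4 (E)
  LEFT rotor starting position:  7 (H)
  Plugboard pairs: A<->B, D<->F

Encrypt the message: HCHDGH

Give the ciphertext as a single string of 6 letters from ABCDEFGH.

Char 1 ('H'): step: R->5, L=7; H->plug->H->R->H->L->E->refl->G->L'->G->R'->B->plug->A
Char 2 ('C'): step: R->6, L=7; C->plug->C->R->C->L->A->refl->B->L'->D->R'->H->plug->H
Char 3 ('H'): step: R->7, L=7; H->plug->H->R->E->L->F->refl->H->L'->A->R'->E->plug->E
Char 4 ('D'): step: R->0, L->0 (L advanced); D->plug->F->R->B->L->H->refl->F->L'->F->R'->B->plug->A
Char 5 ('G'): step: R->1, L=0; G->plug->G->R->B->L->H->refl->F->L'->F->R'->B->plug->A
Char 6 ('H'): step: R->2, L=0; H->plug->H->R->D->L->E->refl->G->L'->H->R'->D->plug->F

Answer: AHEAAF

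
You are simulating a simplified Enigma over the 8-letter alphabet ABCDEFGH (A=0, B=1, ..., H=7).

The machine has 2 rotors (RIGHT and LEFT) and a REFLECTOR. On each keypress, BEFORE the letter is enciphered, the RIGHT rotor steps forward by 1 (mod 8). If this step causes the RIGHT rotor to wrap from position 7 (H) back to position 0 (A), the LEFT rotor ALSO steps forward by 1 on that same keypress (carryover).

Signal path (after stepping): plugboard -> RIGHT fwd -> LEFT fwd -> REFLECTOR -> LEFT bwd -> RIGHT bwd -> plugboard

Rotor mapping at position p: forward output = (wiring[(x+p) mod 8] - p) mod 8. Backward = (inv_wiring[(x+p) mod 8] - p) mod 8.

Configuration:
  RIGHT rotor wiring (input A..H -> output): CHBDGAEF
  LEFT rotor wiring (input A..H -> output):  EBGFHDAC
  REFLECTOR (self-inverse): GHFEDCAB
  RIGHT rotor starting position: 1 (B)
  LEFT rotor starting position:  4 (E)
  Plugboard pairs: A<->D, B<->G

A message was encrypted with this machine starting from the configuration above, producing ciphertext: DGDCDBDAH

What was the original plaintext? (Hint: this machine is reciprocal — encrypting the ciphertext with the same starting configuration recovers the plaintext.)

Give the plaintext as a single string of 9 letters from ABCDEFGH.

Char 1 ('D'): step: R->2, L=4; D->plug->A->R->H->L->B->refl->H->L'->B->R'->B->plug->G
Char 2 ('G'): step: R->3, L=4; G->plug->B->R->D->L->G->refl->A->L'->E->R'->G->plug->B
Char 3 ('D'): step: R->4, L=4; D->plug->A->R->C->L->E->refl->D->L'->A->R'->C->plug->C
Char 4 ('C'): step: R->5, L=4; C->plug->C->R->A->L->D->refl->E->L'->C->R'->E->plug->E
Char 5 ('D'): step: R->6, L=4; D->plug->A->R->G->L->C->refl->F->L'->F->R'->F->plug->F
Char 6 ('B'): step: R->7, L=4; B->plug->G->R->B->L->H->refl->B->L'->H->R'->F->plug->F
Char 7 ('D'): step: R->0, L->5 (L advanced); D->plug->A->R->C->L->F->refl->C->L'->H->R'->B->plug->G
Char 8 ('A'): step: R->1, L=5; A->plug->D->R->F->L->B->refl->H->L'->D->R'->F->plug->F
Char 9 ('H'): step: R->2, L=5; H->plug->H->R->F->L->B->refl->H->L'->D->R'->F->plug->F

Answer: GBCEFFGFF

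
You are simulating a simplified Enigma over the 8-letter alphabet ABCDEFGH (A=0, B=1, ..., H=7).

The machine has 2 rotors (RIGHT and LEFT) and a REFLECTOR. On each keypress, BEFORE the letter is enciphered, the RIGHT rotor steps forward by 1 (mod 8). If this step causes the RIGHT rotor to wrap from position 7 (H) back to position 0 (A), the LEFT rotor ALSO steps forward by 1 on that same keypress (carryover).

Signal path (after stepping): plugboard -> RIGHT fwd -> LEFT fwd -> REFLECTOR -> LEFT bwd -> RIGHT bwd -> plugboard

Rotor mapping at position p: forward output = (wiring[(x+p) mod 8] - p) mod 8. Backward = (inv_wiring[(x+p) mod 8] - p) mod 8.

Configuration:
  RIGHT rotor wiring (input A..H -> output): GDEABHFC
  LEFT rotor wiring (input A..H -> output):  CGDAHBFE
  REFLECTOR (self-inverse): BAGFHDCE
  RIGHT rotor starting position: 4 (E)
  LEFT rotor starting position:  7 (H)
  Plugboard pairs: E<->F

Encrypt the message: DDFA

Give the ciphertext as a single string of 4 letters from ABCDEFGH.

Answer: BBGH

Derivation:
Char 1 ('D'): step: R->5, L=7; D->plug->D->R->B->L->D->refl->F->L'->A->R'->B->plug->B
Char 2 ('D'): step: R->6, L=7; D->plug->D->R->F->L->A->refl->B->L'->E->R'->B->plug->B
Char 3 ('F'): step: R->7, L=7; F->plug->E->R->B->L->D->refl->F->L'->A->R'->G->plug->G
Char 4 ('A'): step: R->0, L->0 (L advanced); A->plug->A->R->G->L->F->refl->D->L'->C->R'->H->plug->H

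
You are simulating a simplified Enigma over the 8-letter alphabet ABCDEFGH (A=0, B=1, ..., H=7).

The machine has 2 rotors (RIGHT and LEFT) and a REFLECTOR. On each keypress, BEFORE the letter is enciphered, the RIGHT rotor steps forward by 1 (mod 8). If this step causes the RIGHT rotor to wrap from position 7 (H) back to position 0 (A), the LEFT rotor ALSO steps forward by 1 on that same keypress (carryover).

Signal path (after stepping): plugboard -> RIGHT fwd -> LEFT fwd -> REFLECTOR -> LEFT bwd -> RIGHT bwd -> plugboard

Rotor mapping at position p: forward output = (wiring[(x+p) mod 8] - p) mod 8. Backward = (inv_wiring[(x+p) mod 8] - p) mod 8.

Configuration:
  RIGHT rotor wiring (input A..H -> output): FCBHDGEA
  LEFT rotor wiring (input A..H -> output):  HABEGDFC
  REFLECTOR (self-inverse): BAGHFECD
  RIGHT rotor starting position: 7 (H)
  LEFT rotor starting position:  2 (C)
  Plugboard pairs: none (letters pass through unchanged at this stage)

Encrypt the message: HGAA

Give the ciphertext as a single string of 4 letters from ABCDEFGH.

Answer: BFGD

Derivation:
Char 1 ('H'): step: R->0, L->3 (L advanced); H->plug->H->R->A->L->B->refl->A->L'->C->R'->B->plug->B
Char 2 ('G'): step: R->1, L=3; G->plug->G->R->H->L->G->refl->C->L'->D->R'->F->plug->F
Char 3 ('A'): step: R->2, L=3; A->plug->A->R->H->L->G->refl->C->L'->D->R'->G->plug->G
Char 4 ('A'): step: R->3, L=3; A->plug->A->R->E->L->H->refl->D->L'->B->R'->D->plug->D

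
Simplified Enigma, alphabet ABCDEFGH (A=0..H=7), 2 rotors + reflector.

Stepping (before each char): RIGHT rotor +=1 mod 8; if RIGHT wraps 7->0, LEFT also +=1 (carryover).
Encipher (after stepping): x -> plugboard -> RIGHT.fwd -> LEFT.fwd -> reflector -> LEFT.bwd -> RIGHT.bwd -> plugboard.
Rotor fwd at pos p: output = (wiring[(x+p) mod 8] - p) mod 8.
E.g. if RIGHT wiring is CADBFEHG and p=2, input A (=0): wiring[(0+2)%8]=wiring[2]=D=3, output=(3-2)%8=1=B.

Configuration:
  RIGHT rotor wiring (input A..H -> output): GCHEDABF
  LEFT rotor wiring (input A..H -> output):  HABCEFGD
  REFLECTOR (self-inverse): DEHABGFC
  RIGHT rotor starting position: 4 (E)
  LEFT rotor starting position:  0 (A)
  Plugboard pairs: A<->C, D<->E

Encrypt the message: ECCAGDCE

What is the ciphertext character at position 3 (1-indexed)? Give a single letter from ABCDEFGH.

Char 1 ('E'): step: R->5, L=0; E->plug->D->R->B->L->A->refl->D->L'->H->R'->G->plug->G
Char 2 ('C'): step: R->6, L=0; C->plug->A->R->D->L->C->refl->H->L'->A->R'->C->plug->A
Char 3 ('C'): step: R->7, L=0; C->plug->A->R->G->L->G->refl->F->L'->F->R'->E->plug->D

D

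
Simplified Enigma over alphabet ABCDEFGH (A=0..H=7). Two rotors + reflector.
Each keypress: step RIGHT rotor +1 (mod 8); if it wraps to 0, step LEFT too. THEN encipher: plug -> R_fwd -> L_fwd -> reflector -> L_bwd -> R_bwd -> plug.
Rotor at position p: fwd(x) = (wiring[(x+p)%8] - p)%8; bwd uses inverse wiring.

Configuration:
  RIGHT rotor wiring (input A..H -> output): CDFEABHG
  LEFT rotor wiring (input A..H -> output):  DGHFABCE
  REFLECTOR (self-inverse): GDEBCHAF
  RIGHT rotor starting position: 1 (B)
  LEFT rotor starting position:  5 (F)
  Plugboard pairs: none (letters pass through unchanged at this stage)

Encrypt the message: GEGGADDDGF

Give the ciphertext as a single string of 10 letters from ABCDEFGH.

Answer: ECDAGBGBCD

Derivation:
Char 1 ('G'): step: R->2, L=5; G->plug->G->R->A->L->E->refl->C->L'->F->R'->E->plug->E
Char 2 ('E'): step: R->3, L=5; E->plug->E->R->D->L->G->refl->A->L'->G->R'->C->plug->C
Char 3 ('G'): step: R->4, L=5; G->plug->G->R->B->L->F->refl->H->L'->C->R'->D->plug->D
Char 4 ('G'): step: R->5, L=5; G->plug->G->R->H->L->D->refl->B->L'->E->R'->A->plug->A
Char 5 ('A'): step: R->6, L=5; A->plug->A->R->B->L->F->refl->H->L'->C->R'->G->plug->G
Char 6 ('D'): step: R->7, L=5; D->plug->D->R->G->L->A->refl->G->L'->D->R'->B->plug->B
Char 7 ('D'): step: R->0, L->6 (L advanced); D->plug->D->R->E->L->B->refl->D->L'->H->R'->G->plug->G
Char 8 ('D'): step: R->1, L=6; D->plug->D->R->H->L->D->refl->B->L'->E->R'->B->plug->B
Char 9 ('G'): step: R->2, L=6; G->plug->G->R->A->L->E->refl->C->L'->G->R'->C->plug->C
Char 10 ('F'): step: R->3, L=6; F->plug->F->R->H->L->D->refl->B->L'->E->R'->D->plug->D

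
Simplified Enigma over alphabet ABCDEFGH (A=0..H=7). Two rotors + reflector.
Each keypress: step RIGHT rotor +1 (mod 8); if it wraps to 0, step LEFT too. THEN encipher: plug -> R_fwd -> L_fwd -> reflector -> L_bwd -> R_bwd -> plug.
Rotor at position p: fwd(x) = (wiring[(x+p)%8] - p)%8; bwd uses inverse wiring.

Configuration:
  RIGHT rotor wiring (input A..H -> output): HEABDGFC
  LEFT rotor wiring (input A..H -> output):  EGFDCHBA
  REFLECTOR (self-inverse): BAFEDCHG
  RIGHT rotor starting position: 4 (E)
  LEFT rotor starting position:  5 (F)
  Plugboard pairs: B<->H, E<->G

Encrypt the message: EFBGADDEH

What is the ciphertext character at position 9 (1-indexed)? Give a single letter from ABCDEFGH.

Char 1 ('E'): step: R->5, L=5; E->plug->G->R->E->L->B->refl->A->L'->F->R'->C->plug->C
Char 2 ('F'): step: R->6, L=5; F->plug->F->R->D->L->H->refl->G->L'->G->R'->D->plug->D
Char 3 ('B'): step: R->7, L=5; B->plug->H->R->G->L->G->refl->H->L'->D->R'->A->plug->A
Char 4 ('G'): step: R->0, L->6 (L advanced); G->plug->E->R->D->L->A->refl->B->L'->H->R'->A->plug->A
Char 5 ('A'): step: R->1, L=6; A->plug->A->R->D->L->A->refl->B->L'->H->R'->B->plug->H
Char 6 ('D'): step: R->2, L=6; D->plug->D->R->E->L->H->refl->G->L'->C->R'->H->plug->B
Char 7 ('D'): step: R->3, L=6; D->plug->D->R->C->L->G->refl->H->L'->E->R'->F->plug->F
Char 8 ('E'): step: R->4, L=6; E->plug->G->R->E->L->H->refl->G->L'->C->R'->B->plug->H
Char 9 ('H'): step: R->5, L=6; H->plug->B->R->A->L->D->refl->E->L'->G->R'->H->plug->B

B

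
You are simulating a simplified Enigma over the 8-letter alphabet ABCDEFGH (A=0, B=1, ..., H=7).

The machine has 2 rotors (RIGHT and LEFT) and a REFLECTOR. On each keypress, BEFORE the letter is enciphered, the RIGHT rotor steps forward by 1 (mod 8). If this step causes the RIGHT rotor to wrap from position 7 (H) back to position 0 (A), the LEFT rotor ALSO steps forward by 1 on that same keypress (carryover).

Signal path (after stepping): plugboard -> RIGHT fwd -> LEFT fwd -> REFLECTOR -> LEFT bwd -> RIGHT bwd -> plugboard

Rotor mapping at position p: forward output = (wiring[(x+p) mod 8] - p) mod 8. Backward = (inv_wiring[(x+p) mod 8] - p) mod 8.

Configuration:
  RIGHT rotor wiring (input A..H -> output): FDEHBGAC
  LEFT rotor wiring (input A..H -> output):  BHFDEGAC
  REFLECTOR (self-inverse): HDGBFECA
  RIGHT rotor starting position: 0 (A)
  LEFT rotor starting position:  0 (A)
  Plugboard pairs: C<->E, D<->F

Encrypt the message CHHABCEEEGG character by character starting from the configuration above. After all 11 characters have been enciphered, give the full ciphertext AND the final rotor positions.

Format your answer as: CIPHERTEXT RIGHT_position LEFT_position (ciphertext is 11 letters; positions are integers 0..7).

Char 1 ('C'): step: R->1, L=0; C->plug->E->R->F->L->G->refl->C->L'->H->R'->F->plug->D
Char 2 ('H'): step: R->2, L=0; H->plug->H->R->B->L->H->refl->A->L'->G->R'->E->plug->C
Char 3 ('H'): step: R->3, L=0; H->plug->H->R->B->L->H->refl->A->L'->G->R'->B->plug->B
Char 4 ('A'): step: R->4, L=0; A->plug->A->R->F->L->G->refl->C->L'->H->R'->F->plug->D
Char 5 ('B'): step: R->5, L=0; B->plug->B->R->D->L->D->refl->B->L'->A->R'->D->plug->F
Char 6 ('C'): step: R->6, L=0; C->plug->E->R->G->L->A->refl->H->L'->B->R'->F->plug->D
Char 7 ('E'): step: R->7, L=0; E->plug->C->R->E->L->E->refl->F->L'->C->R'->F->plug->D
Char 8 ('E'): step: R->0, L->1 (L advanced); E->plug->C->R->E->L->F->refl->E->L'->B->R'->E->plug->C
Char 9 ('E'): step: R->1, L=1; E->plug->C->R->G->L->B->refl->D->L'->D->R'->B->plug->B
Char 10 ('G'): step: R->2, L=1; G->plug->G->R->D->L->D->refl->B->L'->G->R'->E->plug->C
Char 11 ('G'): step: R->3, L=1; G->plug->G->R->A->L->G->refl->C->L'->C->R'->F->plug->D
Final: ciphertext=DCBDFDDCBCD, RIGHT=3, LEFT=1

Answer: DCBDFDDCBCD 3 1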